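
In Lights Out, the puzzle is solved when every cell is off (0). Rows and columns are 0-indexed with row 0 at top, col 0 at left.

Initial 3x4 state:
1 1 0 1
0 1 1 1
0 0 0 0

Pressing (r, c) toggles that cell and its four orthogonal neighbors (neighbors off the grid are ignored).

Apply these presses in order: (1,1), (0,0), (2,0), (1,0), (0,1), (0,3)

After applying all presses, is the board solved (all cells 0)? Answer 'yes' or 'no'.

Answer: yes

Derivation:
After press 1 at (1,1):
1 0 0 1
1 0 0 1
0 1 0 0

After press 2 at (0,0):
0 1 0 1
0 0 0 1
0 1 0 0

After press 3 at (2,0):
0 1 0 1
1 0 0 1
1 0 0 0

After press 4 at (1,0):
1 1 0 1
0 1 0 1
0 0 0 0

After press 5 at (0,1):
0 0 1 1
0 0 0 1
0 0 0 0

After press 6 at (0,3):
0 0 0 0
0 0 0 0
0 0 0 0

Lights still on: 0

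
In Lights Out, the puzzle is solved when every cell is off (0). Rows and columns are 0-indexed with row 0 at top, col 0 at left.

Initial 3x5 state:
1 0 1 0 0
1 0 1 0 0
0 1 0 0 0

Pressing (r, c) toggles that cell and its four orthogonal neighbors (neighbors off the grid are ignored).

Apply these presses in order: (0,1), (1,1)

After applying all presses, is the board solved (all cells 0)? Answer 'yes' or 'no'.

Answer: yes

Derivation:
After press 1 at (0,1):
0 1 0 0 0
1 1 1 0 0
0 1 0 0 0

After press 2 at (1,1):
0 0 0 0 0
0 0 0 0 0
0 0 0 0 0

Lights still on: 0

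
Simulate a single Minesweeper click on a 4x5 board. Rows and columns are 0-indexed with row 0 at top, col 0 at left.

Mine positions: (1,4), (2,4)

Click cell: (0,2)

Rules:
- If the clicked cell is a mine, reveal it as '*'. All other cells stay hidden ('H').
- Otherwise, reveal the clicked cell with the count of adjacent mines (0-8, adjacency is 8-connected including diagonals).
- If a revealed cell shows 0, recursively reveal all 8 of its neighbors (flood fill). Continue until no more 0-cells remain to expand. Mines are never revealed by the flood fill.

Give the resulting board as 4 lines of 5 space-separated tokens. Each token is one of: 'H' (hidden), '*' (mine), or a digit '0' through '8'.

0 0 0 1 H
0 0 0 2 H
0 0 0 2 H
0 0 0 1 H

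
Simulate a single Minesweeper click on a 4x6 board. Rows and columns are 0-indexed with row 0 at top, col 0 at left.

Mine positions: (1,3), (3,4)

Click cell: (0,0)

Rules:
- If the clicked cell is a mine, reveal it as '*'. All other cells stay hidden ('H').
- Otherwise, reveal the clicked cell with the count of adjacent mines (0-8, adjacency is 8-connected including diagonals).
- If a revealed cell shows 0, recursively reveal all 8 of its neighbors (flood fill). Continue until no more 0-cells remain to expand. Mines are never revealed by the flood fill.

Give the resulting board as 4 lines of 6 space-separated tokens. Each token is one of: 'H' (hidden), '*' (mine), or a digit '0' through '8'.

0 0 1 H H H
0 0 1 H H H
0 0 1 2 H H
0 0 0 1 H H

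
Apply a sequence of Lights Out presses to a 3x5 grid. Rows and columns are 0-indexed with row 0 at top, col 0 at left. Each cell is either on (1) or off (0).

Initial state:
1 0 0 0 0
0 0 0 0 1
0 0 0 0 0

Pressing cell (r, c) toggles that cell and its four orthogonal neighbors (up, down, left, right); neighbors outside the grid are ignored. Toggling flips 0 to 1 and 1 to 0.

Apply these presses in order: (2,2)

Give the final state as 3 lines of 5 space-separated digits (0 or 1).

After press 1 at (2,2):
1 0 0 0 0
0 0 1 0 1
0 1 1 1 0

Answer: 1 0 0 0 0
0 0 1 0 1
0 1 1 1 0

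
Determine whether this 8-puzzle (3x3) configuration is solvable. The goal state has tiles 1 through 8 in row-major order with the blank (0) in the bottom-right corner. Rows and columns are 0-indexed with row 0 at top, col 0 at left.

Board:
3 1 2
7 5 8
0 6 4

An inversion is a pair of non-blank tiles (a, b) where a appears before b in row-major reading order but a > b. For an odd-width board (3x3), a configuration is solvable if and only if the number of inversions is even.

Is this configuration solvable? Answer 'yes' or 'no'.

Inversions (pairs i<j in row-major order where tile[i] > tile[j] > 0): 9
9 is odd, so the puzzle is not solvable.

Answer: no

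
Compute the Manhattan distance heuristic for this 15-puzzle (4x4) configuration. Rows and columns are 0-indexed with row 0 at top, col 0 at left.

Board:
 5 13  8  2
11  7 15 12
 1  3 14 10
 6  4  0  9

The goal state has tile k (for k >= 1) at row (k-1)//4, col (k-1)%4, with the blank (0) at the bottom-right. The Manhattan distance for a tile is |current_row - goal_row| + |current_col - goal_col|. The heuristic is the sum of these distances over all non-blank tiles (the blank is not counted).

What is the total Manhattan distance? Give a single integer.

Tile 5: at (0,0), goal (1,0), distance |0-1|+|0-0| = 1
Tile 13: at (0,1), goal (3,0), distance |0-3|+|1-0| = 4
Tile 8: at (0,2), goal (1,3), distance |0-1|+|2-3| = 2
Tile 2: at (0,3), goal (0,1), distance |0-0|+|3-1| = 2
Tile 11: at (1,0), goal (2,2), distance |1-2|+|0-2| = 3
Tile 7: at (1,1), goal (1,2), distance |1-1|+|1-2| = 1
Tile 15: at (1,2), goal (3,2), distance |1-3|+|2-2| = 2
Tile 12: at (1,3), goal (2,3), distance |1-2|+|3-3| = 1
Tile 1: at (2,0), goal (0,0), distance |2-0|+|0-0| = 2
Tile 3: at (2,1), goal (0,2), distance |2-0|+|1-2| = 3
Tile 14: at (2,2), goal (3,1), distance |2-3|+|2-1| = 2
Tile 10: at (2,3), goal (2,1), distance |2-2|+|3-1| = 2
Tile 6: at (3,0), goal (1,1), distance |3-1|+|0-1| = 3
Tile 4: at (3,1), goal (0,3), distance |3-0|+|1-3| = 5
Tile 9: at (3,3), goal (2,0), distance |3-2|+|3-0| = 4
Sum: 1 + 4 + 2 + 2 + 3 + 1 + 2 + 1 + 2 + 3 + 2 + 2 + 3 + 5 + 4 = 37

Answer: 37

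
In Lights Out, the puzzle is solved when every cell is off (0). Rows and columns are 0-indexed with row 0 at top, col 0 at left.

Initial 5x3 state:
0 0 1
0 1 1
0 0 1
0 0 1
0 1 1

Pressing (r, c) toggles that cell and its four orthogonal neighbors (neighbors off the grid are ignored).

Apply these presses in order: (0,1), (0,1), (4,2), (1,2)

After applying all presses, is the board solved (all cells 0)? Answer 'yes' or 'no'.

After press 1 at (0,1):
1 1 0
0 0 1
0 0 1
0 0 1
0 1 1

After press 2 at (0,1):
0 0 1
0 1 1
0 0 1
0 0 1
0 1 1

After press 3 at (4,2):
0 0 1
0 1 1
0 0 1
0 0 0
0 0 0

After press 4 at (1,2):
0 0 0
0 0 0
0 0 0
0 0 0
0 0 0

Lights still on: 0

Answer: yes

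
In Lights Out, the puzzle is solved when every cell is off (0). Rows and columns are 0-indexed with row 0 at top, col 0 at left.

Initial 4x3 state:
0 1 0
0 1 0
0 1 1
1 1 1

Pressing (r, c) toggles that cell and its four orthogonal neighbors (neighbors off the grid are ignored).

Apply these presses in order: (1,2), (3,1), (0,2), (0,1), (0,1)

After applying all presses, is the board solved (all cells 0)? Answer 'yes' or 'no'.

After press 1 at (1,2):
0 1 1
0 0 1
0 1 0
1 1 1

After press 2 at (3,1):
0 1 1
0 0 1
0 0 0
0 0 0

After press 3 at (0,2):
0 0 0
0 0 0
0 0 0
0 0 0

After press 4 at (0,1):
1 1 1
0 1 0
0 0 0
0 0 0

After press 5 at (0,1):
0 0 0
0 0 0
0 0 0
0 0 0

Lights still on: 0

Answer: yes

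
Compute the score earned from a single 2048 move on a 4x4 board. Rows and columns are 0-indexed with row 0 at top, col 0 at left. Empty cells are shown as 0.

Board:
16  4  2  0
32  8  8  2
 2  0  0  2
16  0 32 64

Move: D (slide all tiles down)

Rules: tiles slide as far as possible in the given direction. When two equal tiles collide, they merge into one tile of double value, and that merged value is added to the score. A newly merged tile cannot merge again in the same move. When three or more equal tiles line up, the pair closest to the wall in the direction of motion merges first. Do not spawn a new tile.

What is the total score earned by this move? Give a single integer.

Answer: 4

Derivation:
Slide down:
col 0: [16, 32, 2, 16] -> [16, 32, 2, 16]  score +0 (running 0)
col 1: [4, 8, 0, 0] -> [0, 0, 4, 8]  score +0 (running 0)
col 2: [2, 8, 0, 32] -> [0, 2, 8, 32]  score +0 (running 0)
col 3: [0, 2, 2, 64] -> [0, 0, 4, 64]  score +4 (running 4)
Board after move:
16  0  0  0
32  0  2  0
 2  4  8  4
16  8 32 64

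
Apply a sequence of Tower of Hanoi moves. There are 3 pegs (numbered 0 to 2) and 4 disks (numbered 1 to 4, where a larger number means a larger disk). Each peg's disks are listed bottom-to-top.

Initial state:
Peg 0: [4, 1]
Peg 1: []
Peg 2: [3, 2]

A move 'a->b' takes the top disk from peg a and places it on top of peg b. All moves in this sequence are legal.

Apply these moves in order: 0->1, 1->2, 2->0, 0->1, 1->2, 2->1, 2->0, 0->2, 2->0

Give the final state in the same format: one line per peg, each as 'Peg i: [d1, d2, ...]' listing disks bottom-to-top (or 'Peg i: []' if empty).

Answer: Peg 0: [4, 2]
Peg 1: [1]
Peg 2: [3]

Derivation:
After move 1 (0->1):
Peg 0: [4]
Peg 1: [1]
Peg 2: [3, 2]

After move 2 (1->2):
Peg 0: [4]
Peg 1: []
Peg 2: [3, 2, 1]

After move 3 (2->0):
Peg 0: [4, 1]
Peg 1: []
Peg 2: [3, 2]

After move 4 (0->1):
Peg 0: [4]
Peg 1: [1]
Peg 2: [3, 2]

After move 5 (1->2):
Peg 0: [4]
Peg 1: []
Peg 2: [3, 2, 1]

After move 6 (2->1):
Peg 0: [4]
Peg 1: [1]
Peg 2: [3, 2]

After move 7 (2->0):
Peg 0: [4, 2]
Peg 1: [1]
Peg 2: [3]

After move 8 (0->2):
Peg 0: [4]
Peg 1: [1]
Peg 2: [3, 2]

After move 9 (2->0):
Peg 0: [4, 2]
Peg 1: [1]
Peg 2: [3]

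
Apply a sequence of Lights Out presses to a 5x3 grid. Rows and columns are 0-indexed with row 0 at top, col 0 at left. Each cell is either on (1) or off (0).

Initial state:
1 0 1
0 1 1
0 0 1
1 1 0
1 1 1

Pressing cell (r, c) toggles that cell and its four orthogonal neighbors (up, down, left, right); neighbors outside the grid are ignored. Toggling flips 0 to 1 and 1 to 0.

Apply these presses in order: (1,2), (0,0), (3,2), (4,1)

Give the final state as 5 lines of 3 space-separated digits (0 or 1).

After press 1 at (1,2):
1 0 0
0 0 0
0 0 0
1 1 0
1 1 1

After press 2 at (0,0):
0 1 0
1 0 0
0 0 0
1 1 0
1 1 1

After press 3 at (3,2):
0 1 0
1 0 0
0 0 1
1 0 1
1 1 0

After press 4 at (4,1):
0 1 0
1 0 0
0 0 1
1 1 1
0 0 1

Answer: 0 1 0
1 0 0
0 0 1
1 1 1
0 0 1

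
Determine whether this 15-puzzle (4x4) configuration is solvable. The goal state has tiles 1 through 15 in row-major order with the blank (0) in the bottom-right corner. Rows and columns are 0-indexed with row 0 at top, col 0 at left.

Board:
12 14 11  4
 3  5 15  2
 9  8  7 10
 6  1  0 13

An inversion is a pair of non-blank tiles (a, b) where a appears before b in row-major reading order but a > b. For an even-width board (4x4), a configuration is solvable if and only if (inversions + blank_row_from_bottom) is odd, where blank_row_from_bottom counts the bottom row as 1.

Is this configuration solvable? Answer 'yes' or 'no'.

Inversions: 61
Blank is in row 3 (0-indexed from top), which is row 1 counting from the bottom (bottom = 1).
61 + 1 = 62, which is even, so the puzzle is not solvable.

Answer: no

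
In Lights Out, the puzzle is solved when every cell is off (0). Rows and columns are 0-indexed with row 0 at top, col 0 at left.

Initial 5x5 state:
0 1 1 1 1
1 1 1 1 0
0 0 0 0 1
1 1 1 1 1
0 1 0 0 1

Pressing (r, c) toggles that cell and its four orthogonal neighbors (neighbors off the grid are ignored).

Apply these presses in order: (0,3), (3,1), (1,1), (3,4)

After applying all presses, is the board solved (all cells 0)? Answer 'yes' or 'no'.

Answer: yes

Derivation:
After press 1 at (0,3):
0 1 0 0 0
1 1 1 0 0
0 0 0 0 1
1 1 1 1 1
0 1 0 0 1

After press 2 at (3,1):
0 1 0 0 0
1 1 1 0 0
0 1 0 0 1
0 0 0 1 1
0 0 0 0 1

After press 3 at (1,1):
0 0 0 0 0
0 0 0 0 0
0 0 0 0 1
0 0 0 1 1
0 0 0 0 1

After press 4 at (3,4):
0 0 0 0 0
0 0 0 0 0
0 0 0 0 0
0 0 0 0 0
0 0 0 0 0

Lights still on: 0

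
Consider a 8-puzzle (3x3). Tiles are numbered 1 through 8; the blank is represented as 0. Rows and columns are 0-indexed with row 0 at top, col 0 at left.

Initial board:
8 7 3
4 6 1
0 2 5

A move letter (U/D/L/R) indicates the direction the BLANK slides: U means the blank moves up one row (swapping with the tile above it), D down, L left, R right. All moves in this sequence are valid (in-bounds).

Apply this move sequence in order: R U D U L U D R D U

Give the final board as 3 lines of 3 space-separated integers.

Answer: 8 7 3
4 0 1
2 6 5

Derivation:
After move 1 (R):
8 7 3
4 6 1
2 0 5

After move 2 (U):
8 7 3
4 0 1
2 6 5

After move 3 (D):
8 7 3
4 6 1
2 0 5

After move 4 (U):
8 7 3
4 0 1
2 6 5

After move 5 (L):
8 7 3
0 4 1
2 6 5

After move 6 (U):
0 7 3
8 4 1
2 6 5

After move 7 (D):
8 7 3
0 4 1
2 6 5

After move 8 (R):
8 7 3
4 0 1
2 6 5

After move 9 (D):
8 7 3
4 6 1
2 0 5

After move 10 (U):
8 7 3
4 0 1
2 6 5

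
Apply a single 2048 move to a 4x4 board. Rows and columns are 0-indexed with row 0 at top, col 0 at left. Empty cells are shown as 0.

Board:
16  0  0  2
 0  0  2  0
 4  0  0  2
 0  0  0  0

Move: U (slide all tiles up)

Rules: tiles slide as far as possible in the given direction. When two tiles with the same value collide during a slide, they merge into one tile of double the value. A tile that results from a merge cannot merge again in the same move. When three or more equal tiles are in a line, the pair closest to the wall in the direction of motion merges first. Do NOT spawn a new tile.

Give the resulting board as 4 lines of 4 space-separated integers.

Answer: 16  0  2  4
 4  0  0  0
 0  0  0  0
 0  0  0  0

Derivation:
Slide up:
col 0: [16, 0, 4, 0] -> [16, 4, 0, 0]
col 1: [0, 0, 0, 0] -> [0, 0, 0, 0]
col 2: [0, 2, 0, 0] -> [2, 0, 0, 0]
col 3: [2, 0, 2, 0] -> [4, 0, 0, 0]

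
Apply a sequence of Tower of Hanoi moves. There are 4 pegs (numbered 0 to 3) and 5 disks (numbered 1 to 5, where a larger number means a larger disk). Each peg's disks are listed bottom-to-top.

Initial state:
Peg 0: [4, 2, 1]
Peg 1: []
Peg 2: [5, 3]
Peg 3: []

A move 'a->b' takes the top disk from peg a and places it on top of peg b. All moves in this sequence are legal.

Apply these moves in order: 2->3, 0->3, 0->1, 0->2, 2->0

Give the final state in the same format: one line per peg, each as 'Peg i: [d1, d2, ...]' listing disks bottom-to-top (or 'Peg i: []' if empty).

After move 1 (2->3):
Peg 0: [4, 2, 1]
Peg 1: []
Peg 2: [5]
Peg 3: [3]

After move 2 (0->3):
Peg 0: [4, 2]
Peg 1: []
Peg 2: [5]
Peg 3: [3, 1]

After move 3 (0->1):
Peg 0: [4]
Peg 1: [2]
Peg 2: [5]
Peg 3: [3, 1]

After move 4 (0->2):
Peg 0: []
Peg 1: [2]
Peg 2: [5, 4]
Peg 3: [3, 1]

After move 5 (2->0):
Peg 0: [4]
Peg 1: [2]
Peg 2: [5]
Peg 3: [3, 1]

Answer: Peg 0: [4]
Peg 1: [2]
Peg 2: [5]
Peg 3: [3, 1]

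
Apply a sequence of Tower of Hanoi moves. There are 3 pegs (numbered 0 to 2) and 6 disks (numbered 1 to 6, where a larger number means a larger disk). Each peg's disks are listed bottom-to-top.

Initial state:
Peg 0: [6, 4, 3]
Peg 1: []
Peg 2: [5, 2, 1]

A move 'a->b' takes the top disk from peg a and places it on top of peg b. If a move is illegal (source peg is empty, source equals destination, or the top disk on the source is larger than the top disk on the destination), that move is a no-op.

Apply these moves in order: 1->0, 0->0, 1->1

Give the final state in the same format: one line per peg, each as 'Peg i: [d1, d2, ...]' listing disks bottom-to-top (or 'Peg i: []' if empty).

After move 1 (1->0):
Peg 0: [6, 4, 3]
Peg 1: []
Peg 2: [5, 2, 1]

After move 2 (0->0):
Peg 0: [6, 4, 3]
Peg 1: []
Peg 2: [5, 2, 1]

After move 3 (1->1):
Peg 0: [6, 4, 3]
Peg 1: []
Peg 2: [5, 2, 1]

Answer: Peg 0: [6, 4, 3]
Peg 1: []
Peg 2: [5, 2, 1]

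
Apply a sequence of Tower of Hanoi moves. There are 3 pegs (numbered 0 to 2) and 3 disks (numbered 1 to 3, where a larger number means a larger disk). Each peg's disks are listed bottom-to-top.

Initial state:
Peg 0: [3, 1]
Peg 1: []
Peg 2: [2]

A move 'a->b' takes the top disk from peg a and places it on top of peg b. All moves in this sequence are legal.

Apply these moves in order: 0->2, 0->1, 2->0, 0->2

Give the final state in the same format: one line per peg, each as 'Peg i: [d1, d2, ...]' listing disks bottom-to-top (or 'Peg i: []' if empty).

After move 1 (0->2):
Peg 0: [3]
Peg 1: []
Peg 2: [2, 1]

After move 2 (0->1):
Peg 0: []
Peg 1: [3]
Peg 2: [2, 1]

After move 3 (2->0):
Peg 0: [1]
Peg 1: [3]
Peg 2: [2]

After move 4 (0->2):
Peg 0: []
Peg 1: [3]
Peg 2: [2, 1]

Answer: Peg 0: []
Peg 1: [3]
Peg 2: [2, 1]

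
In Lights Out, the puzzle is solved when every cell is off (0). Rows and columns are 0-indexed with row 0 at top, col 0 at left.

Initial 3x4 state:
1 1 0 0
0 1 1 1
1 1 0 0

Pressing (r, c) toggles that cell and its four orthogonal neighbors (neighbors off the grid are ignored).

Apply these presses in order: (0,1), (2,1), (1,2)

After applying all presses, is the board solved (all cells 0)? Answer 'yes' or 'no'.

After press 1 at (0,1):
0 0 1 0
0 0 1 1
1 1 0 0

After press 2 at (2,1):
0 0 1 0
0 1 1 1
0 0 1 0

After press 3 at (1,2):
0 0 0 0
0 0 0 0
0 0 0 0

Lights still on: 0

Answer: yes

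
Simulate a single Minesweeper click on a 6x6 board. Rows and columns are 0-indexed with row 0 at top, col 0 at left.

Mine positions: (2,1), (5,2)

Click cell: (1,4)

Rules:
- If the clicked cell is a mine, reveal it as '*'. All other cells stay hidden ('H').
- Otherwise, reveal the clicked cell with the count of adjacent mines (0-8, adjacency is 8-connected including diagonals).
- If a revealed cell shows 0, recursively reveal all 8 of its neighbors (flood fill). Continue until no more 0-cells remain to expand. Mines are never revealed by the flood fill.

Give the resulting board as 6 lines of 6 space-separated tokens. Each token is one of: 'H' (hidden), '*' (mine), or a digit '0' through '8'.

0 0 0 0 0 0
1 1 1 0 0 0
H H 1 0 0 0
H H 1 0 0 0
H H 1 1 0 0
H H H 1 0 0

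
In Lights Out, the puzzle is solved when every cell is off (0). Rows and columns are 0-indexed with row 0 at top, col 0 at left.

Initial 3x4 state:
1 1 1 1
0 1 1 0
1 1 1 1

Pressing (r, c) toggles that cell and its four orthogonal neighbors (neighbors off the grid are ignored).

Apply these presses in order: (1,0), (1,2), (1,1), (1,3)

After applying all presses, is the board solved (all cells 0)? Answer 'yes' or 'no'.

Answer: yes

Derivation:
After press 1 at (1,0):
0 1 1 1
1 0 1 0
0 1 1 1

After press 2 at (1,2):
0 1 0 1
1 1 0 1
0 1 0 1

After press 3 at (1,1):
0 0 0 1
0 0 1 1
0 0 0 1

After press 4 at (1,3):
0 0 0 0
0 0 0 0
0 0 0 0

Lights still on: 0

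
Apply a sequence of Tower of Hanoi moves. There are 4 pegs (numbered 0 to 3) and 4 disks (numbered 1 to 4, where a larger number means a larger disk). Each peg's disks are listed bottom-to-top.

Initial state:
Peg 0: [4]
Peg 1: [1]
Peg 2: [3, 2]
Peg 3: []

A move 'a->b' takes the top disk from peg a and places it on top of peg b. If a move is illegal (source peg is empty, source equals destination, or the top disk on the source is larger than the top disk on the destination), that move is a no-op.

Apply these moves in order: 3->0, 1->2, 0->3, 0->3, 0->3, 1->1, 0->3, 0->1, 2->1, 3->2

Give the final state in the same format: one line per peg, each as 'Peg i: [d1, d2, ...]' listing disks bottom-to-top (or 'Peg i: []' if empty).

Answer: Peg 0: []
Peg 1: [1]
Peg 2: [3, 2]
Peg 3: [4]

Derivation:
After move 1 (3->0):
Peg 0: [4]
Peg 1: [1]
Peg 2: [3, 2]
Peg 3: []

After move 2 (1->2):
Peg 0: [4]
Peg 1: []
Peg 2: [3, 2, 1]
Peg 3: []

After move 3 (0->3):
Peg 0: []
Peg 1: []
Peg 2: [3, 2, 1]
Peg 3: [4]

After move 4 (0->3):
Peg 0: []
Peg 1: []
Peg 2: [3, 2, 1]
Peg 3: [4]

After move 5 (0->3):
Peg 0: []
Peg 1: []
Peg 2: [3, 2, 1]
Peg 3: [4]

After move 6 (1->1):
Peg 0: []
Peg 1: []
Peg 2: [3, 2, 1]
Peg 3: [4]

After move 7 (0->3):
Peg 0: []
Peg 1: []
Peg 2: [3, 2, 1]
Peg 3: [4]

After move 8 (0->1):
Peg 0: []
Peg 1: []
Peg 2: [3, 2, 1]
Peg 3: [4]

After move 9 (2->1):
Peg 0: []
Peg 1: [1]
Peg 2: [3, 2]
Peg 3: [4]

After move 10 (3->2):
Peg 0: []
Peg 1: [1]
Peg 2: [3, 2]
Peg 3: [4]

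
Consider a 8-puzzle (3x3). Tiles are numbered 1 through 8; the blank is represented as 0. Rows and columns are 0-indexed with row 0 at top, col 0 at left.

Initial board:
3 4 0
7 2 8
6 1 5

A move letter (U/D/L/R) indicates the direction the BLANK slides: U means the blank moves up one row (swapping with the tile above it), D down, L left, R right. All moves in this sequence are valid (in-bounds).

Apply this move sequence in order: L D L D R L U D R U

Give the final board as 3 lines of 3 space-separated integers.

Answer: 3 2 4
6 0 8
1 7 5

Derivation:
After move 1 (L):
3 0 4
7 2 8
6 1 5

After move 2 (D):
3 2 4
7 0 8
6 1 5

After move 3 (L):
3 2 4
0 7 8
6 1 5

After move 4 (D):
3 2 4
6 7 8
0 1 5

After move 5 (R):
3 2 4
6 7 8
1 0 5

After move 6 (L):
3 2 4
6 7 8
0 1 5

After move 7 (U):
3 2 4
0 7 8
6 1 5

After move 8 (D):
3 2 4
6 7 8
0 1 5

After move 9 (R):
3 2 4
6 7 8
1 0 5

After move 10 (U):
3 2 4
6 0 8
1 7 5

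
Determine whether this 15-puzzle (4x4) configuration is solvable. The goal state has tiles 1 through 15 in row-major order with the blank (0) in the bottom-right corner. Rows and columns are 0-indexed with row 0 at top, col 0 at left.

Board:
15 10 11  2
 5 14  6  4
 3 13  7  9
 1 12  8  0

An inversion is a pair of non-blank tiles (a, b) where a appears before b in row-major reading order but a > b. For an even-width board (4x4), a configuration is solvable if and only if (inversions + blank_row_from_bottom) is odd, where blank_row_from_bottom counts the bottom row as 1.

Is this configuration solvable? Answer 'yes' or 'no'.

Answer: yes

Derivation:
Inversions: 60
Blank is in row 3 (0-indexed from top), which is row 1 counting from the bottom (bottom = 1).
60 + 1 = 61, which is odd, so the puzzle is solvable.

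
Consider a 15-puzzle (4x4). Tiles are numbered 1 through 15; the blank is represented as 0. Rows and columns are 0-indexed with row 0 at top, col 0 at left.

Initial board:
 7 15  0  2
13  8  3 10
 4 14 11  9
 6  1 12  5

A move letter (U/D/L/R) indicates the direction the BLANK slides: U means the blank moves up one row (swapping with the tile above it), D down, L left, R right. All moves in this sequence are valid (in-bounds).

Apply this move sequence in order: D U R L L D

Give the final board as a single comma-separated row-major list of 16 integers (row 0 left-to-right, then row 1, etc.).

Answer: 7, 8, 15, 2, 13, 0, 3, 10, 4, 14, 11, 9, 6, 1, 12, 5

Derivation:
After move 1 (D):
 7 15  3  2
13  8  0 10
 4 14 11  9
 6  1 12  5

After move 2 (U):
 7 15  0  2
13  8  3 10
 4 14 11  9
 6  1 12  5

After move 3 (R):
 7 15  2  0
13  8  3 10
 4 14 11  9
 6  1 12  5

After move 4 (L):
 7 15  0  2
13  8  3 10
 4 14 11  9
 6  1 12  5

After move 5 (L):
 7  0 15  2
13  8  3 10
 4 14 11  9
 6  1 12  5

After move 6 (D):
 7  8 15  2
13  0  3 10
 4 14 11  9
 6  1 12  5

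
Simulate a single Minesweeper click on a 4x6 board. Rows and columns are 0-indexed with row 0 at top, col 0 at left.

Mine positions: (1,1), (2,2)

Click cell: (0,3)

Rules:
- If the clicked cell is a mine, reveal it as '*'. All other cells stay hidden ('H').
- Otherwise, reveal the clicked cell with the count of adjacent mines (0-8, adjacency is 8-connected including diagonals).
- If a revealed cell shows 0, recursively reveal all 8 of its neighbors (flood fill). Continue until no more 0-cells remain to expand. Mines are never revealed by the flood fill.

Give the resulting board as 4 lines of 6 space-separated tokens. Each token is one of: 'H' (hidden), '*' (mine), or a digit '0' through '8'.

H H 1 0 0 0
H H 2 1 0 0
H H H 1 0 0
H H H 1 0 0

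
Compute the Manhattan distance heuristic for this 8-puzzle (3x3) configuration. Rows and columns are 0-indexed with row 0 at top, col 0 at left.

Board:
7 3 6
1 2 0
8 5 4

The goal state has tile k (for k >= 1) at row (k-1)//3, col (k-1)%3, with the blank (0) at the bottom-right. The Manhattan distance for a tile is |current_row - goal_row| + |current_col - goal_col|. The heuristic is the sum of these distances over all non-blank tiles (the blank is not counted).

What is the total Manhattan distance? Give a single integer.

Tile 7: at (0,0), goal (2,0), distance |0-2|+|0-0| = 2
Tile 3: at (0,1), goal (0,2), distance |0-0|+|1-2| = 1
Tile 6: at (0,2), goal (1,2), distance |0-1|+|2-2| = 1
Tile 1: at (1,0), goal (0,0), distance |1-0|+|0-0| = 1
Tile 2: at (1,1), goal (0,1), distance |1-0|+|1-1| = 1
Tile 8: at (2,0), goal (2,1), distance |2-2|+|0-1| = 1
Tile 5: at (2,1), goal (1,1), distance |2-1|+|1-1| = 1
Tile 4: at (2,2), goal (1,0), distance |2-1|+|2-0| = 3
Sum: 2 + 1 + 1 + 1 + 1 + 1 + 1 + 3 = 11

Answer: 11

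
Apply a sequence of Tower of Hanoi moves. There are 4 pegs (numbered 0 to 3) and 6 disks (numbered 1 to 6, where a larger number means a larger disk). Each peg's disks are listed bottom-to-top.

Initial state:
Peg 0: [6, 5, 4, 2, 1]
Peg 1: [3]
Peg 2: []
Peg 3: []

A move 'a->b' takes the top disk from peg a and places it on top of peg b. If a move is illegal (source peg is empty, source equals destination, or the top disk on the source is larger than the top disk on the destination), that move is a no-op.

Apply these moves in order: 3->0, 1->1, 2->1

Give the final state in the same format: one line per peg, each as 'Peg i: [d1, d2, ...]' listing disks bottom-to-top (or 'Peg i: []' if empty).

Answer: Peg 0: [6, 5, 4, 2, 1]
Peg 1: [3]
Peg 2: []
Peg 3: []

Derivation:
After move 1 (3->0):
Peg 0: [6, 5, 4, 2, 1]
Peg 1: [3]
Peg 2: []
Peg 3: []

After move 2 (1->1):
Peg 0: [6, 5, 4, 2, 1]
Peg 1: [3]
Peg 2: []
Peg 3: []

After move 3 (2->1):
Peg 0: [6, 5, 4, 2, 1]
Peg 1: [3]
Peg 2: []
Peg 3: []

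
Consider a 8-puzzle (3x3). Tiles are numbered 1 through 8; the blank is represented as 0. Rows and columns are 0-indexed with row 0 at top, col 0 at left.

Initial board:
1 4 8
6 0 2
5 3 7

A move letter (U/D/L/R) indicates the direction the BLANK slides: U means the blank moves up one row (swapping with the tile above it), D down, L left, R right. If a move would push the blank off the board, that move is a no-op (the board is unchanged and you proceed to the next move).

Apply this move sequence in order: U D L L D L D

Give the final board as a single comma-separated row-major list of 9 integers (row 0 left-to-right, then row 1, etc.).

Answer: 1, 4, 8, 5, 6, 2, 0, 3, 7

Derivation:
After move 1 (U):
1 0 8
6 4 2
5 3 7

After move 2 (D):
1 4 8
6 0 2
5 3 7

After move 3 (L):
1 4 8
0 6 2
5 3 7

After move 4 (L):
1 4 8
0 6 2
5 3 7

After move 5 (D):
1 4 8
5 6 2
0 3 7

After move 6 (L):
1 4 8
5 6 2
0 3 7

After move 7 (D):
1 4 8
5 6 2
0 3 7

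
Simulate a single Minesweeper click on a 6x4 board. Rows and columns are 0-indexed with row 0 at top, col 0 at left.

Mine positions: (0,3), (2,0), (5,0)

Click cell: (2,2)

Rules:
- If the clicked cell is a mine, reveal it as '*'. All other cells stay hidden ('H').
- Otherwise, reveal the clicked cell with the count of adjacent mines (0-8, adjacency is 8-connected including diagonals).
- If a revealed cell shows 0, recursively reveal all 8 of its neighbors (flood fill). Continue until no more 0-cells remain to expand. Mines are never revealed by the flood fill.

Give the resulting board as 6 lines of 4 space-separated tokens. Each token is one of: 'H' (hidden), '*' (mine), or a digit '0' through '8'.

H H H H
H 1 1 1
H 1 0 0
H 1 0 0
H 1 0 0
H 1 0 0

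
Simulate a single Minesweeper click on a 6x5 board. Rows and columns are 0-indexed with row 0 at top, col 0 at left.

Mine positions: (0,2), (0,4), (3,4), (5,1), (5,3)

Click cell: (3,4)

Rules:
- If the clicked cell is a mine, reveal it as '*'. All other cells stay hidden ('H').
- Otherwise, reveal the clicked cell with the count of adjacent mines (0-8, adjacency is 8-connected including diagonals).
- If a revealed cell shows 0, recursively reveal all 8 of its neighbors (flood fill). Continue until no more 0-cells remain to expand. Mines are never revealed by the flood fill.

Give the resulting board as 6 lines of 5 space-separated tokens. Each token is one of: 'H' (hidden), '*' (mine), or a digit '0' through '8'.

H H H H H
H H H H H
H H H H H
H H H H *
H H H H H
H H H H H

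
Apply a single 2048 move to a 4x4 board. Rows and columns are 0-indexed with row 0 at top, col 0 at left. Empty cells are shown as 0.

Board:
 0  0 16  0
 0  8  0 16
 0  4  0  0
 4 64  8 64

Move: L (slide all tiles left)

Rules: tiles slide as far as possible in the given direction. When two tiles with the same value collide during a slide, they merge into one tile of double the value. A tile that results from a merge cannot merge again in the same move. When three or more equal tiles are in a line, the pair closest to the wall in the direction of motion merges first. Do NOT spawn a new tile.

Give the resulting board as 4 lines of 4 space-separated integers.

Slide left:
row 0: [0, 0, 16, 0] -> [16, 0, 0, 0]
row 1: [0, 8, 0, 16] -> [8, 16, 0, 0]
row 2: [0, 4, 0, 0] -> [4, 0, 0, 0]
row 3: [4, 64, 8, 64] -> [4, 64, 8, 64]

Answer: 16  0  0  0
 8 16  0  0
 4  0  0  0
 4 64  8 64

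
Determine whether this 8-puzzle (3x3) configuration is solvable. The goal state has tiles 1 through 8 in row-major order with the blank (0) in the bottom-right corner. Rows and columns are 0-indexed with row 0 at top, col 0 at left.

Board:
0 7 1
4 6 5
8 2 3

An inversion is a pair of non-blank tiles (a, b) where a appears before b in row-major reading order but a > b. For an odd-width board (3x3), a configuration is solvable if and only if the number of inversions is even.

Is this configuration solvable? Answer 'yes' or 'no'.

Answer: no

Derivation:
Inversions (pairs i<j in row-major order where tile[i] > tile[j] > 0): 15
15 is odd, so the puzzle is not solvable.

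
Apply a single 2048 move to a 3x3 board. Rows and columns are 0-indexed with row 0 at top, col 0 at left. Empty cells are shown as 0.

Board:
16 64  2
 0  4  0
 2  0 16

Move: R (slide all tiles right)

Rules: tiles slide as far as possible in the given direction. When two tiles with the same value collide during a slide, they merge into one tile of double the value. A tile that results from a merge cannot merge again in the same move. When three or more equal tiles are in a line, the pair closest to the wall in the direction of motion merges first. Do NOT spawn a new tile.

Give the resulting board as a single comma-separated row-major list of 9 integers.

Slide right:
row 0: [16, 64, 2] -> [16, 64, 2]
row 1: [0, 4, 0] -> [0, 0, 4]
row 2: [2, 0, 16] -> [0, 2, 16]

Answer: 16, 64, 2, 0, 0, 4, 0, 2, 16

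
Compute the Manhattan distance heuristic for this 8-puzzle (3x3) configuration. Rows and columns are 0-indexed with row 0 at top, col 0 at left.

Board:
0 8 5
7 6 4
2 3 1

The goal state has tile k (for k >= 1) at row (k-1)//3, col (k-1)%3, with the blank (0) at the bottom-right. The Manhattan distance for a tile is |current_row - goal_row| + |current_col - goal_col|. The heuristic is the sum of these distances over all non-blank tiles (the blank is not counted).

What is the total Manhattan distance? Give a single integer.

Answer: 18

Derivation:
Tile 8: at (0,1), goal (2,1), distance |0-2|+|1-1| = 2
Tile 5: at (0,2), goal (1,1), distance |0-1|+|2-1| = 2
Tile 7: at (1,0), goal (2,0), distance |1-2|+|0-0| = 1
Tile 6: at (1,1), goal (1,2), distance |1-1|+|1-2| = 1
Tile 4: at (1,2), goal (1,0), distance |1-1|+|2-0| = 2
Tile 2: at (2,0), goal (0,1), distance |2-0|+|0-1| = 3
Tile 3: at (2,1), goal (0,2), distance |2-0|+|1-2| = 3
Tile 1: at (2,2), goal (0,0), distance |2-0|+|2-0| = 4
Sum: 2 + 2 + 1 + 1 + 2 + 3 + 3 + 4 = 18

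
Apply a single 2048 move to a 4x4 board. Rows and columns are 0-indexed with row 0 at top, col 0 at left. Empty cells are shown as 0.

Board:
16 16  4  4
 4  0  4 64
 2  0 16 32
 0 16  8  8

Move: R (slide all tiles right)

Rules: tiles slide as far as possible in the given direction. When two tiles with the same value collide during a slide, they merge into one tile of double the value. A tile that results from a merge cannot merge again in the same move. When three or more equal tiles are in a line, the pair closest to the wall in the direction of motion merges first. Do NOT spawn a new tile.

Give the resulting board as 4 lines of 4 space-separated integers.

Answer:  0  0 32  8
 0  0  8 64
 0  2 16 32
 0  0 16 16

Derivation:
Slide right:
row 0: [16, 16, 4, 4] -> [0, 0, 32, 8]
row 1: [4, 0, 4, 64] -> [0, 0, 8, 64]
row 2: [2, 0, 16, 32] -> [0, 2, 16, 32]
row 3: [0, 16, 8, 8] -> [0, 0, 16, 16]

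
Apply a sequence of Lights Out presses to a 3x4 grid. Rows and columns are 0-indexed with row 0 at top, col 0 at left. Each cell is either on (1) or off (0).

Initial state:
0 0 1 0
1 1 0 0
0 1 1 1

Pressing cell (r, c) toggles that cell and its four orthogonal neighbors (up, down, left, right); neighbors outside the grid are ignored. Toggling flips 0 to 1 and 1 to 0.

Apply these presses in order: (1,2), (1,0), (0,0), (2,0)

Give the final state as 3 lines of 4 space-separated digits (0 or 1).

Answer: 0 1 0 0
0 1 1 1
0 0 0 1

Derivation:
After press 1 at (1,2):
0 0 0 0
1 0 1 1
0 1 0 1

After press 2 at (1,0):
1 0 0 0
0 1 1 1
1 1 0 1

After press 3 at (0,0):
0 1 0 0
1 1 1 1
1 1 0 1

After press 4 at (2,0):
0 1 0 0
0 1 1 1
0 0 0 1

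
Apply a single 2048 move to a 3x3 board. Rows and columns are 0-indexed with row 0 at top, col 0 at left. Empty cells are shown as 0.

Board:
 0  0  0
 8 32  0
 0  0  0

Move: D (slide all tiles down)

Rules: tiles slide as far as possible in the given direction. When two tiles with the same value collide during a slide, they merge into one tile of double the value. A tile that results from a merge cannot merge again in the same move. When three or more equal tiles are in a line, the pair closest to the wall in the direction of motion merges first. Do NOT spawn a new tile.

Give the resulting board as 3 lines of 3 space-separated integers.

Slide down:
col 0: [0, 8, 0] -> [0, 0, 8]
col 1: [0, 32, 0] -> [0, 0, 32]
col 2: [0, 0, 0] -> [0, 0, 0]

Answer:  0  0  0
 0  0  0
 8 32  0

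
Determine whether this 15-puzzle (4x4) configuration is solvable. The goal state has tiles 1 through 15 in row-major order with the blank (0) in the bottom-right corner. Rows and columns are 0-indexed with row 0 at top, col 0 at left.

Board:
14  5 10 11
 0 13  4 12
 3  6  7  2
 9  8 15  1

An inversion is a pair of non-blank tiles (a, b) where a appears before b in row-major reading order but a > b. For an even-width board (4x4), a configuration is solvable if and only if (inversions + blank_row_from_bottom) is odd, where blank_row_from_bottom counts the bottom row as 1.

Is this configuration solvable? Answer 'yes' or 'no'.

Inversions: 63
Blank is in row 1 (0-indexed from top), which is row 3 counting from the bottom (bottom = 1).
63 + 3 = 66, which is even, so the puzzle is not solvable.

Answer: no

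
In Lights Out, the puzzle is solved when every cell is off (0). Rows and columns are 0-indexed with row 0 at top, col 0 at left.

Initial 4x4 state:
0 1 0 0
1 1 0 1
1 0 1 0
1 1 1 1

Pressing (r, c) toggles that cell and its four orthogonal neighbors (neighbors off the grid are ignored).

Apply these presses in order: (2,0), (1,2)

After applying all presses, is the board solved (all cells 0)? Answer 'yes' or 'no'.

After press 1 at (2,0):
0 1 0 0
0 1 0 1
0 1 1 0
0 1 1 1

After press 2 at (1,2):
0 1 1 0
0 0 1 0
0 1 0 0
0 1 1 1

Lights still on: 7

Answer: no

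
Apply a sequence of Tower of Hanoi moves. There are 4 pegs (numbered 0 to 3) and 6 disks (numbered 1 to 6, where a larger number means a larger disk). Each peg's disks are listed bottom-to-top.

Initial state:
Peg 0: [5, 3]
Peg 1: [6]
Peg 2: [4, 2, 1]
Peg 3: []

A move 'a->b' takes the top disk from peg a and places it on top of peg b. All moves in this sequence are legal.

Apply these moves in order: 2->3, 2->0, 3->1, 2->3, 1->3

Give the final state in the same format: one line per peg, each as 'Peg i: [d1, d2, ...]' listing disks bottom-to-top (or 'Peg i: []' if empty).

After move 1 (2->3):
Peg 0: [5, 3]
Peg 1: [6]
Peg 2: [4, 2]
Peg 3: [1]

After move 2 (2->0):
Peg 0: [5, 3, 2]
Peg 1: [6]
Peg 2: [4]
Peg 3: [1]

After move 3 (3->1):
Peg 0: [5, 3, 2]
Peg 1: [6, 1]
Peg 2: [4]
Peg 3: []

After move 4 (2->3):
Peg 0: [5, 3, 2]
Peg 1: [6, 1]
Peg 2: []
Peg 3: [4]

After move 5 (1->3):
Peg 0: [5, 3, 2]
Peg 1: [6]
Peg 2: []
Peg 3: [4, 1]

Answer: Peg 0: [5, 3, 2]
Peg 1: [6]
Peg 2: []
Peg 3: [4, 1]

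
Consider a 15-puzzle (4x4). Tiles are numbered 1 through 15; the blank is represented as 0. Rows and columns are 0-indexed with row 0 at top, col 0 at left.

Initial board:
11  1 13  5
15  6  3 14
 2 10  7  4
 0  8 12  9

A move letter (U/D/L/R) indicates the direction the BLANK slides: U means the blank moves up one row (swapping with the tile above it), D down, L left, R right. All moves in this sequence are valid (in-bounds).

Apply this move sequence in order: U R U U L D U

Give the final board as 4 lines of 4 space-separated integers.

After move 1 (U):
11  1 13  5
15  6  3 14
 0 10  7  4
 2  8 12  9

After move 2 (R):
11  1 13  5
15  6  3 14
10  0  7  4
 2  8 12  9

After move 3 (U):
11  1 13  5
15  0  3 14
10  6  7  4
 2  8 12  9

After move 4 (U):
11  0 13  5
15  1  3 14
10  6  7  4
 2  8 12  9

After move 5 (L):
 0 11 13  5
15  1  3 14
10  6  7  4
 2  8 12  9

After move 6 (D):
15 11 13  5
 0  1  3 14
10  6  7  4
 2  8 12  9

After move 7 (U):
 0 11 13  5
15  1  3 14
10  6  7  4
 2  8 12  9

Answer:  0 11 13  5
15  1  3 14
10  6  7  4
 2  8 12  9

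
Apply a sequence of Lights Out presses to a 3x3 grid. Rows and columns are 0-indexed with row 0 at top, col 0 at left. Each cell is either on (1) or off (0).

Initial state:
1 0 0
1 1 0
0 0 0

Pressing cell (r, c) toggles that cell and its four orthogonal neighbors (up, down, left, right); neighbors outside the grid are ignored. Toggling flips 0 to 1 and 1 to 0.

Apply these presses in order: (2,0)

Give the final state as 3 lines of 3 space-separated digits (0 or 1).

After press 1 at (2,0):
1 0 0
0 1 0
1 1 0

Answer: 1 0 0
0 1 0
1 1 0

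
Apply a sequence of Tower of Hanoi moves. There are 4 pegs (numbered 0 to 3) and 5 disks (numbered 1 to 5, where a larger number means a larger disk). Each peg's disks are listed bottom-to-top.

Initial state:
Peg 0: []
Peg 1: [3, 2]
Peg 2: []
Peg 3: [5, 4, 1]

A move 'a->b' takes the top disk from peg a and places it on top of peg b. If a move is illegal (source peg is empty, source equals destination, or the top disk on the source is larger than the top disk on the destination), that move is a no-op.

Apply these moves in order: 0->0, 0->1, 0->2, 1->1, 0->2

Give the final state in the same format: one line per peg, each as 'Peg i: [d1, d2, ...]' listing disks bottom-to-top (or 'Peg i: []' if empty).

Answer: Peg 0: []
Peg 1: [3, 2]
Peg 2: []
Peg 3: [5, 4, 1]

Derivation:
After move 1 (0->0):
Peg 0: []
Peg 1: [3, 2]
Peg 2: []
Peg 3: [5, 4, 1]

After move 2 (0->1):
Peg 0: []
Peg 1: [3, 2]
Peg 2: []
Peg 3: [5, 4, 1]

After move 3 (0->2):
Peg 0: []
Peg 1: [3, 2]
Peg 2: []
Peg 3: [5, 4, 1]

After move 4 (1->1):
Peg 0: []
Peg 1: [3, 2]
Peg 2: []
Peg 3: [5, 4, 1]

After move 5 (0->2):
Peg 0: []
Peg 1: [3, 2]
Peg 2: []
Peg 3: [5, 4, 1]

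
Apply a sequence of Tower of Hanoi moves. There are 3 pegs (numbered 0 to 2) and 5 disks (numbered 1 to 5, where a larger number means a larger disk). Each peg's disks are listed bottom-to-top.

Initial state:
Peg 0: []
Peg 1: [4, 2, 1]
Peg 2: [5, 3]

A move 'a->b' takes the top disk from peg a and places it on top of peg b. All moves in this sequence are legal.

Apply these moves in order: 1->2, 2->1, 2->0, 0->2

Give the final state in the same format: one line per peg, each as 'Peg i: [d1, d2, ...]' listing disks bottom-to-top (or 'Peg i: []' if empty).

Answer: Peg 0: []
Peg 1: [4, 2, 1]
Peg 2: [5, 3]

Derivation:
After move 1 (1->2):
Peg 0: []
Peg 1: [4, 2]
Peg 2: [5, 3, 1]

After move 2 (2->1):
Peg 0: []
Peg 1: [4, 2, 1]
Peg 2: [5, 3]

After move 3 (2->0):
Peg 0: [3]
Peg 1: [4, 2, 1]
Peg 2: [5]

After move 4 (0->2):
Peg 0: []
Peg 1: [4, 2, 1]
Peg 2: [5, 3]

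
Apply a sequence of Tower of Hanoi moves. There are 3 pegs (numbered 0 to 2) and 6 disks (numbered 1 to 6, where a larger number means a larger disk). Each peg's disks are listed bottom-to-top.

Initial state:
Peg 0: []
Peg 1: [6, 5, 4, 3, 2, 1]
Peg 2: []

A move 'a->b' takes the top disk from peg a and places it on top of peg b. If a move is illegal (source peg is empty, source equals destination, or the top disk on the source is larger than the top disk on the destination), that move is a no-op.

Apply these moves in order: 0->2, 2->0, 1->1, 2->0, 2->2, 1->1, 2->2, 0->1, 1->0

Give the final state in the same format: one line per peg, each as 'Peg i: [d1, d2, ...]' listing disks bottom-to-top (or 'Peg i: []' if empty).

After move 1 (0->2):
Peg 0: []
Peg 1: [6, 5, 4, 3, 2, 1]
Peg 2: []

After move 2 (2->0):
Peg 0: []
Peg 1: [6, 5, 4, 3, 2, 1]
Peg 2: []

After move 3 (1->1):
Peg 0: []
Peg 1: [6, 5, 4, 3, 2, 1]
Peg 2: []

After move 4 (2->0):
Peg 0: []
Peg 1: [6, 5, 4, 3, 2, 1]
Peg 2: []

After move 5 (2->2):
Peg 0: []
Peg 1: [6, 5, 4, 3, 2, 1]
Peg 2: []

After move 6 (1->1):
Peg 0: []
Peg 1: [6, 5, 4, 3, 2, 1]
Peg 2: []

After move 7 (2->2):
Peg 0: []
Peg 1: [6, 5, 4, 3, 2, 1]
Peg 2: []

After move 8 (0->1):
Peg 0: []
Peg 1: [6, 5, 4, 3, 2, 1]
Peg 2: []

After move 9 (1->0):
Peg 0: [1]
Peg 1: [6, 5, 4, 3, 2]
Peg 2: []

Answer: Peg 0: [1]
Peg 1: [6, 5, 4, 3, 2]
Peg 2: []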